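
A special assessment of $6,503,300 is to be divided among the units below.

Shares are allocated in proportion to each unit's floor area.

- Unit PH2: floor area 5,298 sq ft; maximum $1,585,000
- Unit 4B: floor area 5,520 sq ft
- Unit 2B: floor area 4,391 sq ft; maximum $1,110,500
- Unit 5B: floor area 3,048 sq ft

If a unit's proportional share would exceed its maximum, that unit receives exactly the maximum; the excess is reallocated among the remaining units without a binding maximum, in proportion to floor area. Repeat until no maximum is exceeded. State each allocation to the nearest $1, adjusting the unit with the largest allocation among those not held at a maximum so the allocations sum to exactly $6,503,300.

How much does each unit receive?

Unit PH2: $1,585,000 | Unit 4B: $2,453,204 | Unit 2B: $1,110,500 | Unit 5B: $1,354,596

Floor area total: 18,257.
Pro-rata shares before constraints: Unit PH2 1,887,193.04; Unit 4B 1,966,271.35; Unit 2B 1,564,111.86; Unit 5B 1,085,723.74.
Cap binds for Unit PH2 ($1,585,000), Unit 2B ($1,110,500); remaining pool $3,807,800 reallocated over remaining floor area 8,568.
Shares after redistribution: Unit 4B 2,453,204.48 → $2,453,204; Unit 5B 1,354,595.52 → $1,354,596.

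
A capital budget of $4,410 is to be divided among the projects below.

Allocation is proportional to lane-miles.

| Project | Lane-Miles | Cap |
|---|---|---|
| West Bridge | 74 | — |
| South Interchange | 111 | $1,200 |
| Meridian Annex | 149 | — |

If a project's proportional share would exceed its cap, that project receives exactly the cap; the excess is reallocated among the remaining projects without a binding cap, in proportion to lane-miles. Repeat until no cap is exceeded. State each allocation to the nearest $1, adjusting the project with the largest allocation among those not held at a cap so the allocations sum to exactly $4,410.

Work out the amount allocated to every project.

West Bridge: $1,065; South Interchange: $1,200; Meridian Annex: $2,145

Total lane-miles = 334.
Pro-rata shares before constraints: West Bridge 977.07; South Interchange 1,465.60; Meridian Annex 1,967.34.
Held at cap: South Interchange ($1,200); residual $3,210 reallocated over remaining lane-miles 223.
Remaining shares: West Bridge 1,065.20 → $1,065; Meridian Annex 2,144.80 → $2,145.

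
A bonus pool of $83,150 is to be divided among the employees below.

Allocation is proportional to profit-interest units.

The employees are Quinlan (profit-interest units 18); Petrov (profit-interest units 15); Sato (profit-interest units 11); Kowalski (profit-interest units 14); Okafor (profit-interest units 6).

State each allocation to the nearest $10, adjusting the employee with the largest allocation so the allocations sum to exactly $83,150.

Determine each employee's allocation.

Quinlan: $23,380 | Petrov: $19,490 | Sato: $14,290 | Kowalski: $18,190 | Okafor: $7,800

Profit-interest units total: 64.
Unrounded shares: Quinlan 18/64 × $83,150 = 23,385.94; Petrov 15/64 × $83,150 = 19,488.28; Sato 11/64 × $83,150 = 14,291.41; Kowalski 14/64 × $83,150 = 18,189.06; Okafor 6/64 × $83,150 = 7,795.31.
At nearest $10: Quinlan $23,390; Petrov $19,490; Sato $14,290; Kowalski $18,190; Okafor $7,800. Sum = $83,160.
Difference $83,150 − $83,160 = −$10 applied to largest allocation (Quinlan): Quinlan becomes $23,380.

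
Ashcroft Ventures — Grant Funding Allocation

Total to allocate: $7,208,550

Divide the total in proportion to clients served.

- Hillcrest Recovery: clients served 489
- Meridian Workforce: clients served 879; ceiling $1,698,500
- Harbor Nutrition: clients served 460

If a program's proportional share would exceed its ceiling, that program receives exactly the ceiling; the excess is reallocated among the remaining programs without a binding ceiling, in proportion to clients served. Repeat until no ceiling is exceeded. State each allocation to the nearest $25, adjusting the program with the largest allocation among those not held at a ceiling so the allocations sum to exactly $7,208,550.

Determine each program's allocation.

Combined clients served = 1,828.
Pro-rata shares before constraints: Hillcrest Recovery 1,928,326.56; Meridian Workforce 3,466,255.72; Harbor Nutrition 1,813,967.72.
Cap binds for Meridian Workforce ($1,698,500); balance $5,510,050 reallocated over remaining clients served 949.
Redistributed shares: Hillcrest Recovery 2,839,214.38 → $2,839,225; Harbor Nutrition 2,670,835.62 → $2,670,825.

Hillcrest Recovery: $2,839,225 · Meridian Workforce: $1,698,500 · Harbor Nutrition: $2,670,825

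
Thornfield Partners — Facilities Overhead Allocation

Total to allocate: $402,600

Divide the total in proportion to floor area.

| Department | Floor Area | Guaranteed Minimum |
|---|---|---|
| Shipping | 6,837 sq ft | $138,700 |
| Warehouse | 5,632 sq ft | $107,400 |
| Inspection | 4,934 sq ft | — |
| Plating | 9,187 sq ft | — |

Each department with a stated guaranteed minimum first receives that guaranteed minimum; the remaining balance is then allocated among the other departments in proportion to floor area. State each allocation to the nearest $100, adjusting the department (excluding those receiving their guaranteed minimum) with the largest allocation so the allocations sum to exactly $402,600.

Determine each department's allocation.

Guaranteed amounts: Shipping $138,700; Warehouse $107,400. Balance $156,500.
Balance split over remaining floor area 14,121: Inspection 54,682.46 → $54,700; Plating 101,817.54 → $101,800.

Shipping: $138,700 · Warehouse: $107,400 · Inspection: $54,700 · Plating: $101,800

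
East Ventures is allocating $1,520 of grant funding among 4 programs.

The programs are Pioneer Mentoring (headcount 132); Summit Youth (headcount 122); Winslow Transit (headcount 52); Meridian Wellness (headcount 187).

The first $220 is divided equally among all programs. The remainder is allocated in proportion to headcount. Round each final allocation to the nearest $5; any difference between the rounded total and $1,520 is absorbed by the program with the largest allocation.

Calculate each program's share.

Pioneer Mentoring: $405 · Summit Youth: $375 · Winslow Transit: $190 · Meridian Wellness: $550

$220 shared equally gives $55 per program.
Remainder $1,300 by headcount (total 493): Pioneer Mentoring 348.07 → $350; Summit Youth 321.70 → $320; Winslow Transit 137.12 → $135; Meridian Wellness 493.10 → $495.
Totals: Pioneer Mentoring $55 + $350 = $405; Summit Youth $55 + $320 = $375; Winslow Transit $55 + $135 = $190; Meridian Wellness $55 + $495 = $550.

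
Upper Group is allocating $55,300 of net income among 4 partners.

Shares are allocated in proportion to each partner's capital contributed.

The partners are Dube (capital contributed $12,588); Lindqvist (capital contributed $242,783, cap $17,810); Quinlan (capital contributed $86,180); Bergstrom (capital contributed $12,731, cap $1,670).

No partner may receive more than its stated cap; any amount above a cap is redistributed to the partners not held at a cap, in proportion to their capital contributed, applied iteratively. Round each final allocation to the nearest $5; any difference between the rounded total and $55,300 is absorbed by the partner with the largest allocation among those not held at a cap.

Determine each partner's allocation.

Capital contributed total: 354,282.
Proportional shares (ignoring caps): Dube 1,964.87; Lindqvist 37,896.08; Quinlan 13,451.87; Bergstrom 1,987.19.
Cap binds for Lindqvist ($17,810), Bergstrom ($1,670); remaining pool $35,820 reallocated over remaining capital contributed 98,768.
Redistributed shares: Dube 4,565.27 → $4,565; Quinlan 31,254.73 → $31,255.

Dube: $4,565; Lindqvist: $17,810; Quinlan: $31,255; Bergstrom: $1,670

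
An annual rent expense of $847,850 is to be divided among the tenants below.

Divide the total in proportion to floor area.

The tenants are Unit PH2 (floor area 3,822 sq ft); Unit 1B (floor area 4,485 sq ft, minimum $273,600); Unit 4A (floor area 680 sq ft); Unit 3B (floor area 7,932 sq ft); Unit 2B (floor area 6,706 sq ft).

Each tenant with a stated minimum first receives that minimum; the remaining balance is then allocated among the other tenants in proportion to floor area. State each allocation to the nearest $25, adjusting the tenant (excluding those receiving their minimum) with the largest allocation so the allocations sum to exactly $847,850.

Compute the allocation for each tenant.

Guaranteed amounts: Unit 1B $273,600. Balance $574,250.
Balance split over remaining floor area 19,140: Unit PH2 114,669.98 → $114,675; Unit 4A 20,401.78 → $20,400; Unit 3B 237,980.72 → $237,975; Unit 2B 201,197.52 → $201,200.

Unit PH2: $114,675 | Unit 1B: $273,600 | Unit 4A: $20,400 | Unit 3B: $237,975 | Unit 2B: $201,200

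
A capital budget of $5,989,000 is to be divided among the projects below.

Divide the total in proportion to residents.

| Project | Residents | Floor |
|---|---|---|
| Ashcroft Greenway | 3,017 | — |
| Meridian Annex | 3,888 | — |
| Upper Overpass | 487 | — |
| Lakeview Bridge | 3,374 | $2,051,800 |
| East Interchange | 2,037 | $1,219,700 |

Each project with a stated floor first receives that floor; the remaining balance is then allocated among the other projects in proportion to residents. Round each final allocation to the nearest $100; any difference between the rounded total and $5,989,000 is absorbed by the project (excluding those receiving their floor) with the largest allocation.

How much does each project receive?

Fund the minimums — Lakeview Bridge $2,051,800; East Interchange $1,219,700. Remaining pool $2,717,500.
Remaining pool split over remaining residents 7,392: Ashcroft Greenway 1,109,131.16 → $1,109,100; Meridian Annex 1,429,334.42 → $1,429,300; Upper Overpass 179,034.43 → $179,000.
Rounding difference +$100 applied to Meridian Annex → $1,429,400.

Ashcroft Greenway: $1,109,100; Meridian Annex: $1,429,400; Upper Overpass: $179,000; Lakeview Bridge: $2,051,800; East Interchange: $1,219,700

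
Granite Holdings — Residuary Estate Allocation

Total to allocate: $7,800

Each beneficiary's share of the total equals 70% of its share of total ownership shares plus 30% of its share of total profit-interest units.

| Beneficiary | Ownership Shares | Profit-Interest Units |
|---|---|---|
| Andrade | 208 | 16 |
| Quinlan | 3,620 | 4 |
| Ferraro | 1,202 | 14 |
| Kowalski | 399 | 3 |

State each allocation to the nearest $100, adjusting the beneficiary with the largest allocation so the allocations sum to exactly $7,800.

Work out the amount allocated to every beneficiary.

Totals — ownership shares 5,429, profit-interest units 37.
Composite weights (70% ownership shares + 30% profit-interest units): Andrade 0.1565; Quinlan 0.4992; Ferraro 0.2685; Kowalski 0.0758.
Unrounded shares: Andrade 1,221.08; Quinlan 3,893.64; Ferraro 2,094.27; Kowalski 591.01.
Rounded to nearest $100: Andrade $1,200; Quinlan $3,900; Ferraro $2,100; Kowalski $600. Sum = $7,800.
Rounded total matches; no reconciliation needed.

Andrade: $1,200 | Quinlan: $3,900 | Ferraro: $2,100 | Kowalski: $600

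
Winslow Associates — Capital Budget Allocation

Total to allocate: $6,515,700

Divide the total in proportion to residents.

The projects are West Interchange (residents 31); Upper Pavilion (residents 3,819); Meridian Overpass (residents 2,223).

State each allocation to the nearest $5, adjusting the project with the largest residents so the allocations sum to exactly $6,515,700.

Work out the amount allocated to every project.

West Interchange: $33,260 | Upper Pavilion: $4,097,390 | Meridian Overpass: $2,385,050

Sum of residents: 31 + 3,819 + 2,223 = 6,073.
Proportional shares: West Interchange 33,259.79; Upper Pavilion 4,097,391.45; Meridian Overpass 2,385,048.76.
At nearest $5: West Interchange $33,260; Upper Pavilion $4,097,390; Meridian Overpass $2,385,050. Sum = $6,515,700.
Sum already equals the total — no adjustment.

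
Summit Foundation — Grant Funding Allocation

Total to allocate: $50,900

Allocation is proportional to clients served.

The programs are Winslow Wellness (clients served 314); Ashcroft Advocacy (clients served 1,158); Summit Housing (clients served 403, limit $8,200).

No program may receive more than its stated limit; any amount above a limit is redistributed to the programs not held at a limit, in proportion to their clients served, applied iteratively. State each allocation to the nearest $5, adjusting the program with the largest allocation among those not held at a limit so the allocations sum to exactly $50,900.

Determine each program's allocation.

Clients served total: 1,875.
Proportional shares (ignoring caps): Winslow Wellness 8,524.05; Ashcroft Advocacy 31,435.84; Summit Housing 10,940.11.
Capped: Summit Housing ($8,200); balance $42,700 reallocated over remaining clients served 1,472.
Redistributed shares: Winslow Wellness 9,108.56 → $9,110; Ashcroft Advocacy 33,591.44 → $33,590.

Winslow Wellness: $9,110 | Ashcroft Advocacy: $33,590 | Summit Housing: $8,200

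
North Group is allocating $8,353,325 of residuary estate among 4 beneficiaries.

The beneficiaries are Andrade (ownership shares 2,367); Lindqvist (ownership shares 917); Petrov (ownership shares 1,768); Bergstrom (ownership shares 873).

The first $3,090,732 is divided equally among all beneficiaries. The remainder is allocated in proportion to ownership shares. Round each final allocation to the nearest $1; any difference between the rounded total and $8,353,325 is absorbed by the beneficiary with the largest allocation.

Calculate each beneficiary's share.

First tranche $3,090,732 split equally: $772,683 each.
Remainder $5,262,593 by ownership shares (total 5,925): Andrade 2,102,372.60 → $2,102,373; Lindqvist 814,480.64 → $814,481; Petrov 1,570,339.99 → $1,570,340; Bergstrom 775,399.78 → $775,400.
Rounding difference −$1 on remainder applied to Andrade.
Totals: Andrade $772,683 + $2,102,372 = $2,875,055; Lindqvist $772,683 + $814,481 = $1,587,164; Petrov $772,683 + $1,570,340 = $2,343,023; Bergstrom $772,683 + $775,400 = $1,548,083.

Andrade: $2,875,055; Lindqvist: $1,587,164; Petrov: $2,343,023; Bergstrom: $1,548,083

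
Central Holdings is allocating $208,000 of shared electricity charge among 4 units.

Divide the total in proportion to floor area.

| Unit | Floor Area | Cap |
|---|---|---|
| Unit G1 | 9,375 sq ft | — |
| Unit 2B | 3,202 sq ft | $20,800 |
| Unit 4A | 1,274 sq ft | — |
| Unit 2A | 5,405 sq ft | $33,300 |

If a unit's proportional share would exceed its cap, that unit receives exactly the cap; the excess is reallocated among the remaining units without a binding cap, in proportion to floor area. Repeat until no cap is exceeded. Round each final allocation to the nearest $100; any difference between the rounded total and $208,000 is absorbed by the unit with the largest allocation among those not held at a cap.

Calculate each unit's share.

Total floor area = 19,256.
Proportional shares (ignoring caps): Unit G1 101,267.14; Unit 2B 34,587.45; Unit 4A 13,761.53; Unit 2A 58,383.88.
Held at cap: Unit 2B ($20,800), Unit 2A ($33,300); balance $153,900 reallocated over remaining floor area 10,649.
Shares after redistribution: Unit G1 135,488.07 → $135,500; Unit 4A 18,411.93 → $18,400.

Unit G1: $135,500 · Unit 2B: $20,800 · Unit 4A: $18,400 · Unit 2A: $33,300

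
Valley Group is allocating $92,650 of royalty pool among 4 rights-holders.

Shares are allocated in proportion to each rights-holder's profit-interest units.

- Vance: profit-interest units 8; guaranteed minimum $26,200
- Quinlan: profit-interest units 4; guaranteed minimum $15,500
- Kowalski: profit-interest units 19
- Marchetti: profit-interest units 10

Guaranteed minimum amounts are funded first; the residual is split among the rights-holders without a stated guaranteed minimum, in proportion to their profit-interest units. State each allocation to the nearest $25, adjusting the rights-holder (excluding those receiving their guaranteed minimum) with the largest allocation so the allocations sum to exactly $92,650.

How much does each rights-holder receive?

Vance: $26,200 | Quinlan: $15,500 | Kowalski: $33,375 | Marchetti: $17,575

Guaranteed amounts: Vance $26,200; Quinlan $15,500. Balance $50,950.
Balance split over remaining profit-interest units 29: Kowalski 33,381.03 → $33,375; Marchetti 17,568.97 → $17,575.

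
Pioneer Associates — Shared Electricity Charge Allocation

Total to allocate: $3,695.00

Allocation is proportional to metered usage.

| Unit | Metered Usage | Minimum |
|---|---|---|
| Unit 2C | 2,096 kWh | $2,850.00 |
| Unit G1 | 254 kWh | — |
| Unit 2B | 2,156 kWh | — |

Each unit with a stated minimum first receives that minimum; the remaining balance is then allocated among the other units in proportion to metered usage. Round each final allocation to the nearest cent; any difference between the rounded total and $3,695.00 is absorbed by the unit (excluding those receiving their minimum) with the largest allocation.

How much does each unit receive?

Unit 2C: $2,850.00 | Unit G1: $89.06 | Unit 2B: $755.94

Fund the minimums — Unit 2C $2,850.00. Residual $845.00.
Residual split over remaining metered usage 2,410: Unit G1 89.0581 → $89.06; Unit 2B 755.9419 → $755.94.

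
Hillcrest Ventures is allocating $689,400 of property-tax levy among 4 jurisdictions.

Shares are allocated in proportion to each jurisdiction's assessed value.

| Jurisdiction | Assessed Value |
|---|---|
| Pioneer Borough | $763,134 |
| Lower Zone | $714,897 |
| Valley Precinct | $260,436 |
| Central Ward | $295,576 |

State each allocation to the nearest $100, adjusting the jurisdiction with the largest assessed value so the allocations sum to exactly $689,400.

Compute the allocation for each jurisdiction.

Pioneer Borough: $258,600; Lower Zone: $242,300; Valley Precinct: $88,300; Central Ward: $100,200

Assessed value total: 763,134 + 714,897 + 260,436 + 295,576 = 2,034,043.
Raw shares: Pioneer Borough 258,649.68; Lower Zone 242,300.67; Valley Precinct 88,269.80; Central Ward 100,179.84.
At nearest $100: Pioneer Borough $258,600; Lower Zone $242,300; Valley Precinct $88,300; Central Ward $100,200. Sum = $689,400.
No rounding difference to absorb.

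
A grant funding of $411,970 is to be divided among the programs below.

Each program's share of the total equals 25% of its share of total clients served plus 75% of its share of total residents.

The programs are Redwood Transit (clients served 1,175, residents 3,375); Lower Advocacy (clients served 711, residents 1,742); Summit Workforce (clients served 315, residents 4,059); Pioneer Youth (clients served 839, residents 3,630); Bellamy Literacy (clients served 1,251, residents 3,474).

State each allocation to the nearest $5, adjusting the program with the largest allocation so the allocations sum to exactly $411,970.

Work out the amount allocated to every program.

Redwood Transit: $92,255; Lower Advocacy: $50,125; Summit Workforce: $84,595; Pioneer Youth: $89,030; Bellamy Literacy: $95,965

Totals — clients served 4,291, residents 16,280.
Combined weights (25% clients served + 75% residents): Redwood Transit 0.2239; Lower Advocacy 0.1217; Summit Workforce 0.2053; Pioneer Youth 0.2161; Bellamy Literacy 0.2329.
Pro-rata amounts: Redwood Transit 92,256.32; Lower Advocacy 50,126.76; Summit Workforce 84,596.23; Pioneer Youth 89,031.29; Bellamy Literacy 95,959.39.
After rounding ($5): Redwood Transit $92,255; Lower Advocacy $50,125; Summit Workforce $84,595; Pioneer Youth $89,030; Bellamy Literacy $95,960. Sum = $411,965.
Difference $411,970 − $411,965 = +$5 applied to largest allocation (Bellamy Literacy): Bellamy Literacy becomes $95,965.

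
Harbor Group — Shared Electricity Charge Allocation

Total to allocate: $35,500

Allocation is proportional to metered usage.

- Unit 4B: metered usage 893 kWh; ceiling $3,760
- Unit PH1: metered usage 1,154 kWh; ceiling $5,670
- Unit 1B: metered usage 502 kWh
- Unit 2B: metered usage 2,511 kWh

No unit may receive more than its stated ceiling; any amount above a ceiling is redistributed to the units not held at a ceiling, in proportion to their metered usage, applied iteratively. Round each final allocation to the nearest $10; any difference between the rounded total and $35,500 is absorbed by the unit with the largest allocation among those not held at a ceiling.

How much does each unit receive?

Sum of metered usage: 5,060.
Proportional shares (ignoring caps): Unit 4B 6,265.12; Unit PH1 8,096.25; Unit 1B 3,521.94; Unit 2B 17,616.70.
Capped: Unit 4B ($3,760), Unit PH1 ($5,670); residual $26,070 reallocated over remaining metered usage 3,013.
Remaining shares: Unit 1B 4,343.56 → $4,340; Unit 2B 21,726.44 → $21,730.

Unit 4B: $3,760 | Unit PH1: $5,670 | Unit 1B: $4,340 | Unit 2B: $21,730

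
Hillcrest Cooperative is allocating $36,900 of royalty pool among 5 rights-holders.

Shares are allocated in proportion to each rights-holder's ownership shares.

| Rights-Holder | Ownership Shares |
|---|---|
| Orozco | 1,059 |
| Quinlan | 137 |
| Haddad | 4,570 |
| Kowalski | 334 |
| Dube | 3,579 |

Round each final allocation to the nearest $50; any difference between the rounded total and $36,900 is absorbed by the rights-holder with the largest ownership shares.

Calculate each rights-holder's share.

Sum of ownership shares: 1,059 + 137 + 4,570 + 334 + 3,579 = 9,679.
Raw shares: Orozco 4,037.31; Quinlan 522.30; Haddad 17,422.56; Kowalski 1,273.33; Dube 13,644.50.
Rounded to nearest $50: Orozco $4,050; Quinlan $500; Haddad $17,400; Kowalski $1,250; Dube $13,650. Sum = $36,850.
Difference $36,900 − $36,850 = +$50 applied to largest ownership shares (Haddad): Haddad becomes $17,450.

Orozco: $4,050 | Quinlan: $500 | Haddad: $17,450 | Kowalski: $1,250 | Dube: $13,650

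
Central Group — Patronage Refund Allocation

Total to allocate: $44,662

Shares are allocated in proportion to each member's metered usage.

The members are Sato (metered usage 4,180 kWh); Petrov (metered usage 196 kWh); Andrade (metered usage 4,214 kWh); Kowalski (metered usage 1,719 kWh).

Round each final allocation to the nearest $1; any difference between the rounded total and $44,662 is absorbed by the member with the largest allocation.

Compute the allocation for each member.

Total metered usage = 10,309.
Raw shares: Sato 4,180/10,309 × $44,662 = 18,109.14; Petrov 196/10,309 × $44,662 = 849.14; Andrade 4,214/10,309 × $44,662 = 18,256.44; Kowalski 1,719/10,309 × $44,662 = 7,447.28.
At nearest $1: Sato $18,109; Petrov $849; Andrade $18,256; Kowalski $7,447. Sum = $44,661.
Difference $44,662 − $44,661 = +$1 applied to largest allocation (Andrade): Andrade becomes $18,257.

Sato: $18,109 | Petrov: $849 | Andrade: $18,257 | Kowalski: $7,447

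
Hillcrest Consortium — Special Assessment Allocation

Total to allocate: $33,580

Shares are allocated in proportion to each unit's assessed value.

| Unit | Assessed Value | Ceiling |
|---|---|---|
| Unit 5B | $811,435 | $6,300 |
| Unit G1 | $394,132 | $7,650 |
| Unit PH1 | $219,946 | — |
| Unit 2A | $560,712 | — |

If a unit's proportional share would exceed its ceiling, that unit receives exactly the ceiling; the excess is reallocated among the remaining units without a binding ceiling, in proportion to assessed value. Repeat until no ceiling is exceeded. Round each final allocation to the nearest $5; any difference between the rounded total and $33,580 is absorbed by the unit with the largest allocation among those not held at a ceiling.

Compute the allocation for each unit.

Combined assessed value = 1,986,225.
Proportional shares (ignoring caps): Unit 5B 13,718.48; Unit G1 6,663.37; Unit PH1 3,718.50; Unit 2A 9,479.65.
Held at cap: Unit 5B ($6,300); residual $27,280 reallocated over remaining assessed value 1,174,790.
Held at cap: Unit G1 ($7,650); residual $19,630 reallocated over remaining assessed value 780,658.
Shares after redistribution: Unit PH1 5,530.64 → $5,530; Unit 2A 14,099.36 → $14,100.

Unit 5B: $6,300 | Unit G1: $7,650 | Unit PH1: $5,530 | Unit 2A: $14,100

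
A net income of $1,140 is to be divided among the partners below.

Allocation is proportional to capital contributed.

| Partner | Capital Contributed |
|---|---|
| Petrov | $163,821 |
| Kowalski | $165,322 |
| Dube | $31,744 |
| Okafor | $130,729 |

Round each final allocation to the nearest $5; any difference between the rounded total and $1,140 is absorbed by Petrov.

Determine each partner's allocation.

Petrov: $375 · Kowalski: $385 · Dube: $75 · Okafor: $305

Total capital contributed = 491,616.
Unrounded shares: Petrov 163,821/491,616 × $1,140 = 379.88; Kowalski 165,322/491,616 × $1,140 = 383.36; Dube 31,744/491,616 × $1,140 = 73.61; Okafor 130,729/491,616 × $1,140 = 303.15.
After rounding ($5): Petrov $380; Kowalski $385; Dube $75; Okafor $305. Sum = $1,145.
Difference $1,140 − $1,145 = −$5 applied to Petrov: Petrov becomes $375.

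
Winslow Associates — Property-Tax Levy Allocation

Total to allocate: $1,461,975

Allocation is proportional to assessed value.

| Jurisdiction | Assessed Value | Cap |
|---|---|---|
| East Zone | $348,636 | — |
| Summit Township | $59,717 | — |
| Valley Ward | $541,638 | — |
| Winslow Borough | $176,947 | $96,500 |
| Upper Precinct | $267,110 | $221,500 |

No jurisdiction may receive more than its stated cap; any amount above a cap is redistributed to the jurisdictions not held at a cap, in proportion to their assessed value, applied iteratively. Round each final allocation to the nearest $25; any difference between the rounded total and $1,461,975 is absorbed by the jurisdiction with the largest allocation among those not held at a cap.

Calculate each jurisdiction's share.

Total assessed value = 1,394,048.
Pro-rata shares before constraints: East Zone 365,623.79; Summit Township 62,626.80; Valley Ward 568,030.09; Winslow Borough 185,569.00; Upper Precinct 280,125.32.
Cap binds for Winslow Borough ($96,500), Upper Precinct ($221,500); residual $1,143,975 reallocated over remaining assessed value 949,991.
Shares after redistribution: East Zone 419,825.94 → $419,825; Summit Township 71,910.95 → $71,900; Valley Ward 652,238.11 → $652,250.

East Zone: $419,825; Summit Township: $71,900; Valley Ward: $652,250; Winslow Borough: $96,500; Upper Precinct: $221,500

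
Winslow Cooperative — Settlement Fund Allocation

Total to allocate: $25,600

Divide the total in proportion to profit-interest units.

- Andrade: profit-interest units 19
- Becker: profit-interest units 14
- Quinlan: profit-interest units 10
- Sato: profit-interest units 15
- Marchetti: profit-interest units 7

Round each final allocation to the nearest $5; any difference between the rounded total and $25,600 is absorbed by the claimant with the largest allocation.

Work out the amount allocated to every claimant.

Sum of profit-interest units: 65.
Raw shares: Andrade 19/65 × $25,600 = 7,483.08; Becker 14/65 × $25,600 = 5,513.85; Quinlan 10/65 × $25,600 = 3,938.46; Sato 15/65 × $25,600 = 5,907.69; Marchetti 7/65 × $25,600 = 2,756.92.
After rounding ($5): Andrade $7,485; Becker $5,515; Quinlan $3,940; Sato $5,910; Marchetti $2,755. Sum = $25,605.
Difference $25,600 − $25,605 = −$5 applied to largest allocation (Andrade): Andrade becomes $7,480.

Andrade: $7,480; Becker: $5,515; Quinlan: $3,940; Sato: $5,910; Marchetti: $2,755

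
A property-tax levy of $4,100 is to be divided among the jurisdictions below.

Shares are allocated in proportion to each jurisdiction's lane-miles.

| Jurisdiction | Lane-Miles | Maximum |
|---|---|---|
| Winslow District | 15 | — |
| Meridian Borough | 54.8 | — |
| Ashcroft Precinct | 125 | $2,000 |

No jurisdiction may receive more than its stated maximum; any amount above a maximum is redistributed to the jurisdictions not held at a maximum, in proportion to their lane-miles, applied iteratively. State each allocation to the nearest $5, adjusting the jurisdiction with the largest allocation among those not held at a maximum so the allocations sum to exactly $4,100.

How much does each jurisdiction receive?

Sum of lane-miles: 194.8.
Unconstrained shares: Winslow District 315.71; Meridian Borough 1,153.39; Ashcroft Precinct 2,630.90.
Capped: Ashcroft Precinct ($2,000); balance $2,100 reallocated over remaining lane-miles 69.8.
Redistributed shares: Winslow District 451.29 → $450; Meridian Borough 1,648.71 → $1,650.

Winslow District: $450; Meridian Borough: $1,650; Ashcroft Precinct: $2,000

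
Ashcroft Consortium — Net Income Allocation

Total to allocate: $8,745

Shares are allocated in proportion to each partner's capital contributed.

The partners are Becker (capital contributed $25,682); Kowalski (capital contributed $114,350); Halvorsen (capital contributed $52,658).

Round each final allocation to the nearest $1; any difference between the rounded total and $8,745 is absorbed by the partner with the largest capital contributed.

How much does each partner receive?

Combined capital contributed = 192,690.
Pro-rata amounts: Becker 25,682/192,690 × $8,745 = 1,165.55; Kowalski 114,350/192,690 × $8,745 = 5,189.63; Halvorsen 52,658/192,690 × $8,745 = 2,389.82.
Rounded to nearest $1: Becker $1,166; Kowalski $5,190; Halvorsen $2,390. Sum = $8,746.
Difference $8,745 − $8,746 = −$1 applied to largest capital contributed (Kowalski): Kowalski becomes $5,189.

Becker: $1,166; Kowalski: $5,189; Halvorsen: $2,390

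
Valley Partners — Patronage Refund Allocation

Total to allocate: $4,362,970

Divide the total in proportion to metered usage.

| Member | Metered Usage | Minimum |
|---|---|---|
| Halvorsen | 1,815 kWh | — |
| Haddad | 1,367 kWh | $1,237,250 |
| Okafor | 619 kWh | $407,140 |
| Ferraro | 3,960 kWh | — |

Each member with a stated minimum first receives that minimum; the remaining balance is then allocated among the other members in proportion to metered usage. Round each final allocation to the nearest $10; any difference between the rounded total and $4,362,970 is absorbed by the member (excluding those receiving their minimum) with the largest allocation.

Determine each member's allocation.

Guaranteed amounts: Haddad $1,237,250; Okafor $407,140. Balance $2,718,580.
Balance split over remaining metered usage 5,775: Halvorsen 854,410.86 → $854,410; Ferraro 1,864,169.14 → $1,864,170.

Halvorsen: $854,410 · Haddad: $1,237,250 · Okafor: $407,140 · Ferraro: $1,864,170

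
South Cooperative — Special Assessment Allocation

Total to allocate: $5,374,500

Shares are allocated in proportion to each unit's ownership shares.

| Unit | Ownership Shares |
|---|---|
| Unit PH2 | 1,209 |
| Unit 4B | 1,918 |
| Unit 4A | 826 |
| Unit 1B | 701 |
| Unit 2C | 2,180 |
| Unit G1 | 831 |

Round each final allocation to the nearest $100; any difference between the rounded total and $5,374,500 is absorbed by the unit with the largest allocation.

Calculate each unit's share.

Unit PH2: $847,700; Unit 4B: $1,344,900; Unit 4A: $579,200; Unit 1B: $491,500; Unit 2C: $1,528,500; Unit G1: $582,700

Total ownership shares = 7,665.
Raw shares: Unit PH2 1,209/7,665 × $5,374,500 = 847,719.57; Unit 4B 1,918/7,665 × $5,374,500 = 1,344,852.05; Unit 4A 826/7,665 × $5,374,500 = 579,169.86; Unit 1B 701/7,665 × $5,374,500 = 491,523.09; Unit 2C 2,180/7,665 × $5,374,500 = 1,528,559.69; Unit G1 831/7,665 × $5,374,500 = 582,675.73.
After rounding ($100): Unit PH2 $847,700; Unit 4B $1,344,900; Unit 4A $579,200; Unit 1B $491,500; Unit 2C $1,528,600; Unit G1 $582,700. Sum = $5,374,600.
Difference $5,374,500 − $5,374,600 = −$100 applied to largest allocation (Unit 2C): Unit 2C becomes $1,528,500.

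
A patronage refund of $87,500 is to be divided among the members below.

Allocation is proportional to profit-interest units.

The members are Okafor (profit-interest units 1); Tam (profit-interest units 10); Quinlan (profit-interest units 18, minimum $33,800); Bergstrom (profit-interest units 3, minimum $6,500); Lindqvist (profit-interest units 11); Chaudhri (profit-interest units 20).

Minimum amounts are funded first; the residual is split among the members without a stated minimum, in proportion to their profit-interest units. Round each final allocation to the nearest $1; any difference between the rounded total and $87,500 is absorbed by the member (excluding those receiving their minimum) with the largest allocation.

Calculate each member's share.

Okafor: $1,124 · Tam: $11,238 · Quinlan: $33,800 · Bergstrom: $6,500 · Lindqvist: $12,362 · Chaudhri: $22,476

Fund the minimums — Quinlan $33,800; Bergstrom $6,500. Residual $47,200.
Residual split over remaining profit-interest units 42: Okafor 1,123.81 → $1,124; Tam 11,238.10 → $11,238; Lindqvist 12,361.90 → $12,362; Chaudhri 22,476.19 → $22,476.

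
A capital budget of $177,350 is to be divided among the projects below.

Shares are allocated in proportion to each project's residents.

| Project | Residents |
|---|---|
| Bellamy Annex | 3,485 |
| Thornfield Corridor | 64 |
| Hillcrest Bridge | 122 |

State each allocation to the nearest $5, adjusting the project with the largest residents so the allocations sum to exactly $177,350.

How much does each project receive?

Bellamy Annex: $168,365 | Thornfield Corridor: $3,090 | Hillcrest Bridge: $5,895

Total residents = 3,485 + 64 + 122 = 3,671.
Proportional shares: Bellamy Annex 168,364.14; Thornfield Corridor 3,091.91; Hillcrest Bridge 5,893.95.
After rounding ($5): Bellamy Annex $168,365; Thornfield Corridor $3,090; Hillcrest Bridge $5,895. Sum = $177,350.
Sum already equals the total — no adjustment.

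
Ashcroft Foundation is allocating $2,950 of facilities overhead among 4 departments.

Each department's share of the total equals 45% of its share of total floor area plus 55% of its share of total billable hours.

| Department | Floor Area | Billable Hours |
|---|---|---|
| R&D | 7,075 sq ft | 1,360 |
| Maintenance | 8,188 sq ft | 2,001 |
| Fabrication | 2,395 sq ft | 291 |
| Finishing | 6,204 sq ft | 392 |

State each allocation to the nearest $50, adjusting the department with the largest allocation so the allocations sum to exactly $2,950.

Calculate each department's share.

R&D: $950; Maintenance: $1,250; Fabrication: $250; Finishing: $500

Floor area total 23,862; billable hours total 4,044.
Blended shares (45% floor area + 55% billable hours): R&D 0.3184; Maintenance 0.4266; Fabrication 0.0847; Finishing 0.1703.
Proportional shares: R&D 939.25; Maintenance 1,258.34; Fabrication 249.99; Finishing 502.42.
Rounded to nearest $50: R&D $950; Maintenance $1,250; Fabrication $250; Finishing $500. Sum = $2,950.
Rounded total matches; no reconciliation needed.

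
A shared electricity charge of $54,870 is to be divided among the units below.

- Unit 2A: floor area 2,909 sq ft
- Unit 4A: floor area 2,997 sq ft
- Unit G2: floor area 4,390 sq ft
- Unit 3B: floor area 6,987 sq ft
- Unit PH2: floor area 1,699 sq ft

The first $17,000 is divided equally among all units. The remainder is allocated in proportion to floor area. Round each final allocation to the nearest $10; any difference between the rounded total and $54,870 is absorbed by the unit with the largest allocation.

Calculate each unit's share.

$17,000 shared equally gives $3,400 per unit.
Remainder $37,870 by floor area (total 18,982): Unit 2A 5,803.59 → $5,800; Unit 4A 5,979.16 → $5,980; Unit G2 8,758.26 → $8,760; Unit 3B 13,939.40 → $13,940; Unit PH2 3,389.59 → $3,390.
Totals: Unit 2A $3,400 + $5,800 = $9,200; Unit 4A $3,400 + $5,980 = $9,380; Unit G2 $3,400 + $8,760 = $12,160; Unit 3B $3,400 + $13,940 = $17,340; Unit PH2 $3,400 + $3,390 = $6,790.

Unit 2A: $9,200 · Unit 4A: $9,380 · Unit G2: $12,160 · Unit 3B: $17,340 · Unit PH2: $6,790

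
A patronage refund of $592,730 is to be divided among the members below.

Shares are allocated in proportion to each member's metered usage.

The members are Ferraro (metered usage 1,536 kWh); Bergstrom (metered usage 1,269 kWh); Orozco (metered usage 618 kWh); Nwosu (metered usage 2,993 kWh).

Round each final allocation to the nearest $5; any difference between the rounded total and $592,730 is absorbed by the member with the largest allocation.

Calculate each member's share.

Metered usage total: 6,416.
Unrounded shares: Ferraro 1,536/6,416 × $592,730 = 141,900.45; Bergstrom 1,269/6,416 × $592,730 = 117,234.16; Orozco 618/6,416 × $592,730 = 57,092.76; Nwosu 2,993/6,416 × $592,730 = 276,502.63.
At nearest $5: Ferraro $141,900; Bergstrom $117,235; Orozco $57,095; Nwosu $276,505. Sum = $592,735.
Difference $592,730 − $592,735 = −$5 applied to largest allocation (Nwosu): Nwosu becomes $276,500.

Ferraro: $141,900 | Bergstrom: $117,235 | Orozco: $57,095 | Nwosu: $276,500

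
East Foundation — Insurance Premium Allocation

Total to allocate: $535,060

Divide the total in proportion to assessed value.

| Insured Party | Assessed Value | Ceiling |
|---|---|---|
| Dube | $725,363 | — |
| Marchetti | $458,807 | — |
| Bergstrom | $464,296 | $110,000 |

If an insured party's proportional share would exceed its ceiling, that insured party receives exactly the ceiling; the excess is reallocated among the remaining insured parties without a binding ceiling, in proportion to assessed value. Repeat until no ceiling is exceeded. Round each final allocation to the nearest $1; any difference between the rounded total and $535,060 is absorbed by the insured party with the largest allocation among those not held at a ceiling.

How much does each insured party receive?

Total assessed value = 1,648,466.
Pro-rata shares before constraints: Dube 235,438.72; Marchetti 148,919.83; Bergstrom 150,701.45.
Held at cap: Bergstrom ($110,000); remaining pool $425,060 reallocated over remaining assessed value 1,184,170.
Redistributed shares: Dube 260,370.38 → $260,370; Marchetti 164,689.62 → $164,690.

Dube: $260,370 | Marchetti: $164,690 | Bergstrom: $110,000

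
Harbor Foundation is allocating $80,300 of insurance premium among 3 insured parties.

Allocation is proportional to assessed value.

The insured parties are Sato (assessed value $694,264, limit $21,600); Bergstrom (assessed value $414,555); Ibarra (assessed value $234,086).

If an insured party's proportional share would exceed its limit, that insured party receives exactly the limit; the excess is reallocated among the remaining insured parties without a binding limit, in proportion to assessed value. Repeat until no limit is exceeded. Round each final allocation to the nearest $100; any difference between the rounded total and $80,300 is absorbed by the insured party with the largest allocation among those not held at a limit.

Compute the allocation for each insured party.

Sum of assessed value: 1,342,905.
Pro-rata shares before constraints: Sato 41,514.03; Bergstrom 24,788.62; Ibarra 13,997.35.
Held at cap: Sato ($21,600); remaining pool $58,700 reallocated over remaining assessed value 648,641.
Remaining shares: Bergstrom 37,515.94 → $37,500; Ibarra 21,184.06 → $21,200.

Sato: $21,600 · Bergstrom: $37,500 · Ibarra: $21,200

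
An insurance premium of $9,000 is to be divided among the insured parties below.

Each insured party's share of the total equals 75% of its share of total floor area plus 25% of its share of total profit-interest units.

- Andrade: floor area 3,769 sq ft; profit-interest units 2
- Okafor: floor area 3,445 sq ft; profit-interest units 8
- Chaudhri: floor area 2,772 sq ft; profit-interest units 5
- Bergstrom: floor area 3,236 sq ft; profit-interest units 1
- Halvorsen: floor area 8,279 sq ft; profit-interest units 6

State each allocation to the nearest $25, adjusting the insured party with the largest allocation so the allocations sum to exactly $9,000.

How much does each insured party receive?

Totals — floor area 21,501, profit-interest units 22.
Blended shares (75% floor area + 25% profit-interest units): Andrade 0.1542; Okafor 0.2111; Chaudhri 0.1535; Bergstrom 0.1242; Halvorsen 0.3570.
Pro-rata amounts: Andrade 1,387.78; Okafor 1,899.70; Chaudhri 1,381.60; Bergstrom 1,118.18; Halvorsen 3,212.74.
Rounded to nearest $25: Andrade $1,400; Okafor $1,900; Chaudhri $1,375; Bergstrom $1,125; Halvorsen $3,225. Sum = $9,025.
Difference $9,000 − $9,025 = −$25 applied to largest allocation (Halvorsen): Halvorsen becomes $3,200.

Andrade: $1,400 | Okafor: $1,900 | Chaudhri: $1,375 | Bergstrom: $1,125 | Halvorsen: $3,200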